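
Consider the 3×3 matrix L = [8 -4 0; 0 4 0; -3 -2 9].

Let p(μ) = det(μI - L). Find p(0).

-288

p(0) = det(0·I − L) = det(−L) = (−1)^3·det(L).
det(L) = 288, so p(0) = -288.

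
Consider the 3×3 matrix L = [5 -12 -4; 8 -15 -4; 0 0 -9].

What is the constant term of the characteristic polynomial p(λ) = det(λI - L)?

p(0) = det(0·I − L) = det(−L) = (−1)^3·det(L).
det(L) = -189, so p(0) = 189.

189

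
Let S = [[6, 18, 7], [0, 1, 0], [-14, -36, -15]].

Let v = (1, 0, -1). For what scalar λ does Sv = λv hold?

-1

Compute Sv: S·(1, 0, -1) = (-1, 0, 1).
Since Sv = λv, compare component 1: -1 = λ·1, so λ = -1.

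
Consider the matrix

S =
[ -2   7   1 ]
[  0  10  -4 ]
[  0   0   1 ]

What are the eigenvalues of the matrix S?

S is upper triangular, so its eigenvalues are the diagonal entries.
Diagonal: -2, 10, 1.

-2, 1, 10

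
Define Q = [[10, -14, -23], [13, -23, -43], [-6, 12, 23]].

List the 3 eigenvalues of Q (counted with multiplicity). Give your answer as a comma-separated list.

2, 3, 5

Compute the characteristic polynomial p(s) = det(sI - Q).
Expanding along the first row, p(s) = s^3 - 10s^2 + 31s - 30.
Try s = 2: p(2) = 0, so 2 is a root.
Dividing by (s - 2) leaves s^2 - 8s + 15.
The quadratic factors as (s - 3)·(s - 5).
Eigenvalues: 2, 3, 5.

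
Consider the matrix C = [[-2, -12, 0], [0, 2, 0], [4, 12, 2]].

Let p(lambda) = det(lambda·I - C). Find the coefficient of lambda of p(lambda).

p(lambda) = lambda^3 - 2·lambda^2 - 4·lambda + 8.
The coefficient of lambda is -4.

-4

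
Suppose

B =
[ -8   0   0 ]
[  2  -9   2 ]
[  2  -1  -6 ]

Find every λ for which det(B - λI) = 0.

-8, -8, -7

The characteristic polynomial is p(λ) = det(λI - B).
Expanding the 3×3 determinant: p(λ) = λ^3 + 23λ^2 + 176λ + 448.
Try λ = -8: p(-8) = 0, so -8 is a root.
Factor out (λ + 8): p(λ) = (λ + 8)·(λ^2 + 15λ + 56).
The quadratic factors as (λ + 8)·(λ + 7).
Eigenvalues: -8, -8, -7.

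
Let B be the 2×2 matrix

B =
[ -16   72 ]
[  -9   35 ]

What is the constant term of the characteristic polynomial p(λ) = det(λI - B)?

p(0) = det(0·I − B) = det(−B) = (−1)^2·det(B).
det(B) = 88, so p(0) = 88.

88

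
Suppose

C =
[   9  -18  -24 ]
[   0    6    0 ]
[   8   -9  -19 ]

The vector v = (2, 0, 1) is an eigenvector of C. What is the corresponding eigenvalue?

-3

Compute Cv: C·(2, 0, 1) = (-6, 0, -3).
Since Cv = λv, compare component 1: -6 = λ·2, so λ = -3.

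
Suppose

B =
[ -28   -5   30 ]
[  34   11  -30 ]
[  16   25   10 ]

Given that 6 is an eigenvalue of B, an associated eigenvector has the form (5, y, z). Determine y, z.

-4, 5

We need (B - 6I)v = 0.
B - 6I = [[-34, -5, 30], [34, 5, -30], [16, 25, 4]].
Row 1: (-34)·5 + (-5)·y + (30)·z = 0
Row 2: (34)·5 + (5)·y + (-30)·z = 0
Row 3: (16)·5 + (25)·y + (4)·z = 0
Solving gives y = -4, z = 5.
Check: B·(5, -4, 5) = (30, -24, 30) = 6·(5, -4, 5).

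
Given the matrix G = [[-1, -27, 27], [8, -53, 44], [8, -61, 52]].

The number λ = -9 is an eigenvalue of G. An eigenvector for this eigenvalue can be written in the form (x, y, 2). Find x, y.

We need (G + 9I)v = 0.
G + 9I = [[8, -27, 27], [8, -44, 44], [8, -61, 61]].
Row 1: (8)·x + (-27)·y + (27)·2 = 0
Row 2: (8)·x + (-44)·y + (44)·2 = 0
Row 3: (8)·x + (-61)·y + (61)·2 = 0
Solving gives x = 0, y = 2.
Check: G·(0, 2, 2) = (0, -18, -18) = -9·(0, 2, 2).

0, 2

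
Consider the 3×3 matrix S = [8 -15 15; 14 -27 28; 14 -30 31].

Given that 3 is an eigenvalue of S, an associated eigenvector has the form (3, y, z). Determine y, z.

We need (S - 3I)v = 0.
S - 3I = [[5, -15, 15], [14, -30, 28], [14, -30, 28]].
Row 1: (5)·3 + (-15)·y + (15)·z = 0
Row 2: (14)·3 + (-30)·y + (28)·z = 0
Row 3: (14)·3 + (-30)·y + (28)·z = 0
Solving gives y = 7, z = 6.
Check: S·(3, 7, 6) = (9, 21, 18) = 3·(3, 7, 6).

7, 6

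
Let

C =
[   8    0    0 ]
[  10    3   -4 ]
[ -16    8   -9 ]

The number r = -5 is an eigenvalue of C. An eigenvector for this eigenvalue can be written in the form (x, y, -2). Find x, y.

We need (C + 5I)v = 0.
C + 5I = [[13, 0, 0], [10, 8, -4], [-16, 8, -4]].
Row 1: (13)·x + (0)·y + (0)·-2 = 0
Row 2: (10)·x + (8)·y + (-4)·-2 = 0
Row 3: (-16)·x + (8)·y + (-4)·-2 = 0
Solving gives x = 0, y = -1.
Check: C·(0, -1, -2) = (0, 5, 10) = -5·(0, -1, -2).

0, -1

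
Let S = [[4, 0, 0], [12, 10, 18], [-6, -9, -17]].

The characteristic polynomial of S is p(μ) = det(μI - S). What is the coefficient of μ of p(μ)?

-36

p(μ) = μ^3 + 3μ^2 - 36μ + 32.
The coefficient of μ is -36.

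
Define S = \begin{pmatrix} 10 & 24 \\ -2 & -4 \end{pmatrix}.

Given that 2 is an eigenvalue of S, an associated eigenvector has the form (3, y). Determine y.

We need (S - 2I)v = 0.
S - 2I = [[8, 24], [-2, -6]].
Row 1: (8)·3 + (24)·y = 0
Row 2: (-2)·3 + (-6)·y = 0
Solving gives y = -1.
Check: S·(3, -1) = (6, -2) = 2·(3, -1).

-1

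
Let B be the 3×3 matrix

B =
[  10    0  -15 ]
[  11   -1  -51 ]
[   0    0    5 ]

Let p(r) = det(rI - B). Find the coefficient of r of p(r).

p(r) = r^3 - 14r^2 + 35r + 50.
The coefficient of r is 35.

35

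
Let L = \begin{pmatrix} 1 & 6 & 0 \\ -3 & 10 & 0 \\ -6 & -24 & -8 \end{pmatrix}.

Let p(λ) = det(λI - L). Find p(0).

p(0) = det(0·I − L) = det(−L) = (−1)^3·det(L).
det(L) = -224, so p(0) = 224.

224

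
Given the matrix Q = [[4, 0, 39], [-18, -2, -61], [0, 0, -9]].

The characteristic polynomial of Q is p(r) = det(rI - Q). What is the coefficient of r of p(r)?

p(r) = r^3 + 7r^2 - 26r - 72.
The coefficient of r is -26.

-26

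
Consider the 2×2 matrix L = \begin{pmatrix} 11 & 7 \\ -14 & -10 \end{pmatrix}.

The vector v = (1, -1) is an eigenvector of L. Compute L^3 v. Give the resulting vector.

First find the eigenvalue: Lv = (4, -4) = 4·(1, -1), so λ = 4.
Then L^3 v = λ^3·v = 4^3·(1, -1) = 64·(1, -1) = (64, -64).

(64, -64)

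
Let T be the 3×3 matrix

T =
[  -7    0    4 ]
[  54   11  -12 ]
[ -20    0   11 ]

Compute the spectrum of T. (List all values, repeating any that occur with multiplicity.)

Compute the characteristic polynomial p(lambda) = det(lambda·I - T).
Expanding the 3×3 determinant: p(lambda) = lambda^3 - 15·lambda^2 + 47·lambda - 33.
Try lambda = 1: p(1) = 0, so 1 is a root.
Factor out (lambda - 1): p(lambda) = (lambda - 1)·(lambda^2 - 14·lambda + 33).
The quadratic factors as (lambda - 3)·(lambda - 11).
Eigenvalues: 1, 3, 11.

1, 3, 11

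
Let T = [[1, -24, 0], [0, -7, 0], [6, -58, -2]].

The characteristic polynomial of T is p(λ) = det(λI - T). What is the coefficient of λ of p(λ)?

p(λ) = λ^3 + 8λ^2 + 5λ - 14.
The coefficient of λ is 5.

5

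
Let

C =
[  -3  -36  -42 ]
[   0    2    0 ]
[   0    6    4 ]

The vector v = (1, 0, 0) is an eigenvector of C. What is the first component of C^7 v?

First find the eigenvalue: Cv = (-3, 0, 0) = -3·(1, 0, 0), so λ = -3.
Then C^7 v = λ^7·v = (-3)^7·(1, 0, 0) = -2187·(1, 0, 0) = (-2187, 0, 0).

-2187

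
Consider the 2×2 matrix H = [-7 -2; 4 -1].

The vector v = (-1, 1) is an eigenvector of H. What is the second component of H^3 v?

-125

First find the eigenvalue: Hv = (5, -5) = -5·(-1, 1), so λ = -5.
Then H^3 v = λ^3·v = (-5)^3·(-1, 1) = -125·(-1, 1) = (125, -125).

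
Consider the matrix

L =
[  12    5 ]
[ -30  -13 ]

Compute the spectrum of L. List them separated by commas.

det(L - sI) = (12 - s)(-13 - s) - (5)·(-30) = s^2 + s - 6.
This factors as (s + 3)·(s - 2) = 0.
Eigenvalues: -3, 2.

-3, 2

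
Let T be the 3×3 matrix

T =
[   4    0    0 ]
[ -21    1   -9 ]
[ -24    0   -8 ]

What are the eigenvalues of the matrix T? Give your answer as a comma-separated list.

-8, 1, 4

Compute the characteristic polynomial p(lambda) = det(lambda·I - T).
Expanding along the first row, p(lambda) = lambda^3 + 3·lambda^2 - 36·lambda + 32.
Rational-root test: lambda = 4 gives p(4) = 0.
Factor out (lambda - 4): p(lambda) = (lambda - 4)·(lambda^2 + 7·lambda - 8).
The quadratic factors as (lambda + 8)·(lambda - 1).
Eigenvalues: -8, 1, 4.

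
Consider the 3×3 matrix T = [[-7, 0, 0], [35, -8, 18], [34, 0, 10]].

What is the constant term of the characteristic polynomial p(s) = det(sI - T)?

p(0) = det(0·I − T) = det(−T) = (−1)^3·det(T).
det(T) = 560, so p(0) = -560.

-560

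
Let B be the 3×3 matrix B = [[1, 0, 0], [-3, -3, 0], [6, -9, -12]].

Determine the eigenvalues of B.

-12, -3, 1

B is lower triangular, so its eigenvalues are the diagonal entries.
Diagonal: 1, -3, -12.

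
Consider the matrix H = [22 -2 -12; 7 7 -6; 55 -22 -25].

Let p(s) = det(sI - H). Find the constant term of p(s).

p(s) = s^3 - 4s^2 - 29s - 24.
The constant term is -24.

-24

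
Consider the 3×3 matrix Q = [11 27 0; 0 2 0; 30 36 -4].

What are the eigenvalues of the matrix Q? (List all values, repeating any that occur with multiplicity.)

Compute the characteristic polynomial p(lambda) = det(lambda·I - Q).
Cofactor expansion gives p(lambda) = lambda^3 - 9·lambda^2 - 30·lambda + 88.
Try lambda = -4: p(-4) = 0, so -4 is a root.
Dividing by (lambda + 4) leaves lambda^2 - 13·lambda + 22.
The quadratic factors as (lambda - 2)·(lambda - 11).
Eigenvalues: -4, 2, 11.

-4, 2, 11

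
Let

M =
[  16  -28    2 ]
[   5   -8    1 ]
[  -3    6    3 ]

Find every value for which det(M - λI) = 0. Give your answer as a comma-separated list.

2, 3, 6

Set up det(λI - M) = 0.
Expanding along the first row, p(λ) = λ^3 - 11λ^2 + 36λ - 36.
Try λ = 3: p(3) = 0, so 3 is a root.
Dividing by (λ - 3) leaves λ^2 - 8λ + 12.
The quadratic factors as (λ - 2)·(λ - 6).
Eigenvalues: 2, 3, 6.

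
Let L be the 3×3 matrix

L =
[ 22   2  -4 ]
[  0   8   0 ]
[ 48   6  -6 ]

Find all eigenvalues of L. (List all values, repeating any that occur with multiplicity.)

6, 8, 10

Set up det(sI - L) = 0.
Cofactor expansion gives p(s) = s^3 - 24s^2 + 188s - 480.
Try s = 8: p(8) = 0, so 8 is a root.
Dividing by (s - 8) leaves s^2 - 16s + 60.
The quadratic factors as (s - 6)·(s - 10).
Eigenvalues: 6, 8, 10.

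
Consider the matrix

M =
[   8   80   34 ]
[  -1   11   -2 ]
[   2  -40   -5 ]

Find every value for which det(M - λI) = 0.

-9, 11, 12

The characteristic polynomial is p(λ) = det(λI - M).
Expanding along the first row, p(λ) = λ^3 - 14λ^2 - 75λ + 1188.
Rational-root test: λ = -9 gives p(-9) = 0.
Dividing by (λ + 9) leaves λ^2 - 23λ + 132.
The quadratic factors as (λ - 11)·(λ - 12).
Eigenvalues: -9, 11, 12.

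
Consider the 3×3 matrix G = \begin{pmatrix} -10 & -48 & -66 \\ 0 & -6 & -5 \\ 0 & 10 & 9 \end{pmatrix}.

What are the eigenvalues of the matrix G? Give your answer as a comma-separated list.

Compute the characteristic polynomial p(μ) = det(μI - G).
Expanding the 3×3 determinant: p(μ) = μ^3 + 7μ^2 - 34μ - 40.
Try μ = -1: p(-1) = 0, so -1 is a root.
Dividing by (μ + 1) leaves μ^2 + 6μ - 40.
The quadratic factors as (μ + 10)·(μ - 4).
Eigenvalues: -10, -1, 4.

-10, -1, 4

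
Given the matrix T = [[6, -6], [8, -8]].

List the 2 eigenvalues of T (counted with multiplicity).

-2, 0

det(T - λI) = (6 - λ)(-8 - λ) - (-6)·(8) = λ^2 + 2λ.
This factors as (λ + 2)·λ = 0.
Eigenvalues: -2, 0.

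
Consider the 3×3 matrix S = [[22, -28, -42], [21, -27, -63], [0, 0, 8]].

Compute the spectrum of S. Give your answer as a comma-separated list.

Set up det(λI - S) = 0.
Cofactor expansion gives p(λ) = λ^3 - 3λ^2 - 46λ + 48.
Rational-root test: λ = 1 gives p(1) = 0.
Factor out (λ - 1): p(λ) = (λ - 1)·(λ^2 - 2λ - 48).
The quadratic factors as (λ + 6)·(λ - 8).
Eigenvalues: -6, 1, 8.

-6, 1, 8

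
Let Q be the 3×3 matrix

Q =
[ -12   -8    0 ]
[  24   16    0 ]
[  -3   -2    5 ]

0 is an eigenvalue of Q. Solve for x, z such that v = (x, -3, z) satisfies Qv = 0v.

We need (Q)v = 0.
Q = [[-12, -8, 0], [24, 16, 0], [-3, -2, 5]].
Row 1: (-12)·x + (-8)·-3 + (0)·z = 0
Row 2: (24)·x + (16)·-3 + (0)·z = 0
Row 3: (-3)·x + (-2)·-3 + (5)·z = 0
Solving gives x = 2, z = 0.
Check: Q·(2, -3, 0) = (0, 0, 0) = 0·(2, -3, 0).

2, 0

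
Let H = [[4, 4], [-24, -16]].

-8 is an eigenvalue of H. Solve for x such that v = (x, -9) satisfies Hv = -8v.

3

We need (H + 8I)v = 0.
H + 8I = [[12, 4], [-24, -8]].
Row 1: (12)·x + (4)·-9 = 0
Row 2: (-24)·x + (-8)·-9 = 0
Solving gives x = 3.
Check: H·(3, -9) = (-24, 72) = -8·(3, -9).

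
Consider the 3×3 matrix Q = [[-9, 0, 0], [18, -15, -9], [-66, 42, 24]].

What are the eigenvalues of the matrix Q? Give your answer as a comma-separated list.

Compute the characteristic polynomial p(lambda) = det(lambda·I - Q).
Cofactor expansion gives p(lambda) = lambda^3 - 63·lambda + 162.
Rational-root test: lambda = 3 gives p(3) = 0.
Dividing by (lambda - 3) leaves lambda^2 + 3·lambda - 54.
The quadratic factors as (lambda + 9)·(lambda - 6).
Eigenvalues: -9, 3, 6.

-9, 3, 6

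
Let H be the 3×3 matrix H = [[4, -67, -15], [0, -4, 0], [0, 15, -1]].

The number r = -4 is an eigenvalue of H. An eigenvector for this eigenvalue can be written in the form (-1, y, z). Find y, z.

We need (H + 4I)v = 0.
H + 4I = [[8, -67, -15], [0, 0, 0], [0, 15, 3]].
Row 1: (8)·-1 + (-67)·y + (-15)·z = 0
Row 2: (0)·-1 + (0)·y + (0)·z = 0
Row 3: (0)·-1 + (15)·y + (3)·z = 0
Solving gives y = 1, z = -5.
Check: H·(-1, 1, -5) = (4, -4, 20) = -4·(-1, 1, -5).

1, -5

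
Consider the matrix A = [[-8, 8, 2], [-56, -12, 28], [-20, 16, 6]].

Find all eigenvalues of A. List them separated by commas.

The characteristic polynomial is p(lambda) = det(lambda·I - A).
Cofactor expansion gives p(lambda) = lambda^3 + 14·lambda^2 + 16·lambda - 96.
Rational-root test: lambda = 2 gives p(2) = 0.
Factor out (lambda - 2): p(lambda) = (lambda - 2)·(lambda^2 + 16·lambda + 48).
The quadratic factors as (lambda + 12)·(lambda + 4).
Eigenvalues: -12, -4, 2.

-12, -4, 2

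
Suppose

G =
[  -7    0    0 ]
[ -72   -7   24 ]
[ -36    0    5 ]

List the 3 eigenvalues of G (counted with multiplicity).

-7, -7, 5

The characteristic polynomial is p(lambda) = det(lambda·I - G).
Expanding along the first row, p(lambda) = lambda^3 + 9·lambda^2 - 21·lambda - 245.
Since p(5) = 0, lambda = 5 is a root.
Factor out (lambda - 5): p(lambda) = (lambda - 5)·(lambda^2 + 14·lambda + 49).
The quadratic factor is (lambda + 7)^2.
Eigenvalues: -7, -7, 5.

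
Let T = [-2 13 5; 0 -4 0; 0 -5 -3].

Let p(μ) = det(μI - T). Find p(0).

p(0) = det(0·I − T) = det(−T) = (−1)^3·det(T).
det(T) = -24, so p(0) = 24.

24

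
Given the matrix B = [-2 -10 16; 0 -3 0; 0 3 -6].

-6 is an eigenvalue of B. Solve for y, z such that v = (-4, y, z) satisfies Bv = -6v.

0, 1

We need (B + 6I)v = 0.
B + 6I = [[4, -10, 16], [0, 3, 0], [0, 3, 0]].
Row 1: (4)·-4 + (-10)·y + (16)·z = 0
Row 2: (0)·-4 + (3)·y + (0)·z = 0
Row 3: (0)·-4 + (3)·y + (0)·z = 0
Solving gives y = 0, z = 1.
Check: B·(-4, 0, 1) = (24, 0, -6) = -6·(-4, 0, 1).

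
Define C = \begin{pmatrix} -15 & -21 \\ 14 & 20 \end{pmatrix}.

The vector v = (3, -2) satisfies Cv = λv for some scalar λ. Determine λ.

-1

Compute Cv: C·(3, -2) = (-3, 2).
Since Cv = λv, compare component 1: -3 = λ·3, so λ = -1.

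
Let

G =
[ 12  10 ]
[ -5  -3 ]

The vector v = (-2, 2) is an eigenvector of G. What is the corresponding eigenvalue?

2

Compute Gv: G·(-2, 2) = (-4, 4).
Since Gv = λv, compare component 1: -4 = λ·-2, so λ = 2.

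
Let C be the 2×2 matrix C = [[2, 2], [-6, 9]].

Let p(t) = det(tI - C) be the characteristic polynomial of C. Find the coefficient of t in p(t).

The coefficient of t of det(tI - C) is −trace(C).
trace(C) = (2) + (9) = 11, so the coefficient is -11.

-11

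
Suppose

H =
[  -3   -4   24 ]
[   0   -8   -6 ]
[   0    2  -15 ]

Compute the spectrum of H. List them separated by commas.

-12, -11, -3

Compute the characteristic polynomial p(r) = det(rI - H).
Expanding along the first row, p(r) = r^3 + 26r^2 + 201r + 396.
Try r = -3: p(-3) = 0, so -3 is a root.
Dividing by (r + 3) leaves r^2 + 23r + 132.
The quadratic factors as (r + 12)·(r + 11).
Eigenvalues: -12, -11, -3.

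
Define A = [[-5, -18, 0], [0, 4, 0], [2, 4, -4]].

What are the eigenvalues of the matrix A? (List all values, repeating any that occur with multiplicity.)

Set up det(lambda·I - A) = 0.
Cofactor expansion gives p(lambda) = lambda^3 + 5·lambda^2 - 16·lambda - 80.
Since p(-4) = 0, lambda = -4 is a root.
Dividing by (lambda + 4) leaves lambda^2 + lambda - 20.
The quadratic factors as (lambda + 5)·(lambda - 4).
Eigenvalues: -5, -4, 4.

-5, -4, 4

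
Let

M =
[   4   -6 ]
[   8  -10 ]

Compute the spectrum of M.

det(M - tI) = (4 - t)(-10 - t) - (-6)·(8) = t^2 + 6t + 8.
This factors as (t + 4)·(t + 2) = 0.
Eigenvalues: -4, -2.

-4, -2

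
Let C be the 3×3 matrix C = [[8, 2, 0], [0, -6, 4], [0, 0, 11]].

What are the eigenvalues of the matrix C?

-6, 8, 11

C is upper triangular, so its eigenvalues are the diagonal entries.
Diagonal: 8, -6, 11.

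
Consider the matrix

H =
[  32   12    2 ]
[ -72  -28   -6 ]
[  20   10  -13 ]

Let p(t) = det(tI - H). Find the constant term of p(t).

-576

p(t) = t^3 + 9t^2 - 64t - 576.
The constant term is -576.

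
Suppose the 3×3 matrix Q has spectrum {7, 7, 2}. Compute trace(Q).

16

trace(Q) is the sum of the eigenvalues: (7) + (7) + (2) = 16.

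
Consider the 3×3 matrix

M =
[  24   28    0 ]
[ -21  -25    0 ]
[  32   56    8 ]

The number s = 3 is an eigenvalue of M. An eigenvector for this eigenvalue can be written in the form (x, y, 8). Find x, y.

We need (M - 3I)v = 0.
M - 3I = [[21, 28, 0], [-21, -28, 0], [32, 56, 5]].
Row 1: (21)·x + (28)·y + (0)·8 = 0
Row 2: (-21)·x + (-28)·y + (0)·8 = 0
Row 3: (32)·x + (56)·y + (5)·8 = 0
Solving gives x = 4, y = -3.
Check: M·(4, -3, 8) = (12, -9, 24) = 3·(4, -3, 8).

4, -3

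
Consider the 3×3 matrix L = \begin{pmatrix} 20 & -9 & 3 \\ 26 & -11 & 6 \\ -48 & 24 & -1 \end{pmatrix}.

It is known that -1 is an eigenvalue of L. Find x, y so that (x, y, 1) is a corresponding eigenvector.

-1, -2

We need (L + 1I)v = 0.
L + 1I = [[21, -9, 3], [26, -10, 6], [-48, 24, 0]].
Row 1: (21)·x + (-9)·y + (3)·1 = 0
Row 2: (26)·x + (-10)·y + (6)·1 = 0
Row 3: (-48)·x + (24)·y + (0)·1 = 0
Solving gives x = -1, y = -2.
Check: L·(-1, -2, 1) = (1, 2, -1) = -1·(-1, -2, 1).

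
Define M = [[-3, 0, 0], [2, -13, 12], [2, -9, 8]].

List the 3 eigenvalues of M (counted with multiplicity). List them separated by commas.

Set up det(μI - M) = 0.
Expanding the 3×3 determinant: p(μ) = μ^3 + 8μ^2 + 19μ + 12.
Rational-root test: μ = -1 gives p(-1) = 0.
Factor out (μ + 1): p(μ) = (μ + 1)·(μ^2 + 7μ + 12).
The quadratic factors as (μ + 4)·(μ + 3).
Eigenvalues: -4, -3, -1.

-4, -3, -1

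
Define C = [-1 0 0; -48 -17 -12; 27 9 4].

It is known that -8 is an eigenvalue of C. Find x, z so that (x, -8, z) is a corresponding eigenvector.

We need (C + 8I)v = 0.
C + 8I = [[7, 0, 0], [-48, -9, -12], [27, 9, 12]].
Row 1: (7)·x + (0)·-8 + (0)·z = 0
Row 2: (-48)·x + (-9)·-8 + (-12)·z = 0
Row 3: (27)·x + (9)·-8 + (12)·z = 0
Solving gives x = 0, z = 6.
Check: C·(0, -8, 6) = (0, 64, -48) = -8·(0, -8, 6).

0, 6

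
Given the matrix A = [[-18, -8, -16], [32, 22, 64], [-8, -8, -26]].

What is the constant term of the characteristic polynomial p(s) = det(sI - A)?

200

p(0) = det(0·I − A) = det(−A) = (−1)^3·det(A).
det(A) = -200, so p(0) = 200.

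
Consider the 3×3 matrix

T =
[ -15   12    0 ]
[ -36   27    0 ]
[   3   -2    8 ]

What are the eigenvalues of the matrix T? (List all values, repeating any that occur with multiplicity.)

3, 8, 9

Set up det(μI - T) = 0.
Expanding along the first row, p(μ) = μ^3 - 20μ^2 + 123μ - 216.
Try μ = 3: p(3) = 0, so 3 is a root.
Dividing by (μ - 3) leaves μ^2 - 17μ + 72.
The quadratic factors as (μ - 8)·(μ - 9).
Eigenvalues: 3, 8, 9.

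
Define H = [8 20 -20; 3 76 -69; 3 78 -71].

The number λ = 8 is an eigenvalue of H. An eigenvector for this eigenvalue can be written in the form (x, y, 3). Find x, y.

We need (H - 8I)v = 0.
H - 8I = [[0, 20, -20], [3, 68, -69], [3, 78, -79]].
Row 1: (0)·x + (20)·y + (-20)·3 = 0
Row 2: (3)·x + (68)·y + (-69)·3 = 0
Row 3: (3)·x + (78)·y + (-79)·3 = 0
Solving gives x = 1, y = 3.
Check: H·(1, 3, 3) = (8, 24, 24) = 8·(1, 3, 3).

1, 3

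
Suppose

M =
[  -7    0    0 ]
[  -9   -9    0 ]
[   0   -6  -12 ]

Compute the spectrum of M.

-12, -9, -7

M is lower triangular, so its eigenvalues are the diagonal entries.
Diagonal: -7, -9, -12.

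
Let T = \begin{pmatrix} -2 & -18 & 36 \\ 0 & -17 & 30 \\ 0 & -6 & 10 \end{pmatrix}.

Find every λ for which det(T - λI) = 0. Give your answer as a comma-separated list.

Compute the characteristic polynomial p(μ) = det(μI - T).
Expanding along the first row, p(μ) = μ^3 + 9μ^2 + 24μ + 20.
Try μ = -5: p(-5) = 0, so -5 is a root.
Dividing by (μ + 5) leaves μ^2 + 4μ + 4.
The quadratic factor is (μ + 2)^2.
Eigenvalues: -5, -2, -2.

-5, -2, -2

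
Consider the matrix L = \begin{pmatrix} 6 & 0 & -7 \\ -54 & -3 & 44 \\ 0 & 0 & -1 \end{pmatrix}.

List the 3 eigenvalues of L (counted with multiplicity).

-3, -1, 6

Set up det(tI - L) = 0.
Expanding the 3×3 determinant: p(t) = t^3 - 2t^2 - 21t - 18.
Rational-root test: t = -1 gives p(-1) = 0.
Factor out (t + 1): p(t) = (t + 1)·(t^2 - 3t - 18).
The quadratic factors as (t + 3)·(t - 6).
Eigenvalues: -3, -1, 6.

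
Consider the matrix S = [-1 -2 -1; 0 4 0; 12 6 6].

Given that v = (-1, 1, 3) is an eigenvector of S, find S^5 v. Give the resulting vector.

First find the eigenvalue: Sv = (-4, 4, 12) = 4·(-1, 1, 3), so λ = 4.
Then S^5 v = λ^5·v = 4^5·(-1, 1, 3) = 1024·(-1, 1, 3) = (-1024, 1024, 3072).

(-1024, 1024, 3072)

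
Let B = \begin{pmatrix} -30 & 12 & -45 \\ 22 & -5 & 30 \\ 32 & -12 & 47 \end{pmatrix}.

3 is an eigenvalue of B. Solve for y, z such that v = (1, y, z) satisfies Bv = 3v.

We need (B - 3I)v = 0.
B - 3I = [[-33, 12, -45], [22, -8, 30], [32, -12, 44]].
Row 1: (-33)·1 + (12)·y + (-45)·z = 0
Row 2: (22)·1 + (-8)·y + (30)·z = 0
Row 3: (32)·1 + (-12)·y + (44)·z = 0
Solving gives y = -1, z = -1.
Check: B·(1, -1, -1) = (3, -3, -3) = 3·(1, -1, -1).

-1, -1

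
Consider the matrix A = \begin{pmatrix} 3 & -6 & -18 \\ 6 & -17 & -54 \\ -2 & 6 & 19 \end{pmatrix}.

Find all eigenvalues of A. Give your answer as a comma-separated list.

The characteristic polynomial is p(lambda) = det(lambda·I - A).
Expanding along the first row, p(lambda) = lambda^3 - 5·lambda^2 + 7·lambda - 3.
Rational-root test: lambda = 1 gives p(1) = 0.
Dividing by (lambda - 1) leaves lambda^2 - 4·lambda + 3.
The quadratic factors as (lambda - 1)·(lambda - 3).
Eigenvalues: 1, 1, 3.

1, 1, 3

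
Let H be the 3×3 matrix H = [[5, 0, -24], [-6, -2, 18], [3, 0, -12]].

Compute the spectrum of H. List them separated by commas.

Compute the characteristic polynomial p(lambda) = det(lambda·I - H).
Expanding along the first row, p(lambda) = lambda^3 + 9·lambda^2 + 26·lambda + 24.
Rational-root test: lambda = -2 gives p(-2) = 0.
Factor out (lambda + 2): p(lambda) = (lambda + 2)·(lambda^2 + 7·lambda + 12).
The quadratic factors as (lambda + 4)·(lambda + 3).
Eigenvalues: -4, -3, -2.

-4, -3, -2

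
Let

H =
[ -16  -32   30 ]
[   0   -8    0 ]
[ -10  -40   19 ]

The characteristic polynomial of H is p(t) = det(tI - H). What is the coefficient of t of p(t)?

-28

p(t) = t^3 + 5t^2 - 28t - 32.
The coefficient of t is -28.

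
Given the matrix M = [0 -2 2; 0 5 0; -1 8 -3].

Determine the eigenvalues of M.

-2, -1, 5

The characteristic polynomial is p(λ) = det(λI - M).
Expanding the 3×3 determinant: p(λ) = λ^3 - 2λ^2 - 13λ - 10.
Rational-root test: λ = -2 gives p(-2) = 0.
Dividing by (λ + 2) leaves λ^2 - 4λ - 5.
The quadratic factors as (λ + 1)·(λ - 5).
Eigenvalues: -2, -1, 5.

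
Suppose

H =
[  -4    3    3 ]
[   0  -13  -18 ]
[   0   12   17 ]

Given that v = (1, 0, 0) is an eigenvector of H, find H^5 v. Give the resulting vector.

(-1024, 0, 0)

First find the eigenvalue: Hv = (-4, 0, 0) = -4·(1, 0, 0), so λ = -4.
Then H^5 v = λ^5·v = (-4)^5·(1, 0, 0) = -1024·(1, 0, 0) = (-1024, 0, 0).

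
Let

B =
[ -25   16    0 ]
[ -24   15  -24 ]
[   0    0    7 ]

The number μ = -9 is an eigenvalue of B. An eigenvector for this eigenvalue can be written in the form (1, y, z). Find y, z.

We need (B + 9I)v = 0.
B + 9I = [[-16, 16, 0], [-24, 24, -24], [0, 0, 16]].
Row 1: (-16)·1 + (16)·y + (0)·z = 0
Row 2: (-24)·1 + (24)·y + (-24)·z = 0
Row 3: (0)·1 + (0)·y + (16)·z = 0
Solving gives y = 1, z = 0.
Check: B·(1, 1, 0) = (-9, -9, 0) = -9·(1, 1, 0).

1, 0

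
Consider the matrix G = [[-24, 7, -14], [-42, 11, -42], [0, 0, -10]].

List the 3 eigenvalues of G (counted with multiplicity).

Compute the characteristic polynomial p(r) = det(rI - G).
Expanding along the first row, p(r) = r^3 + 23r^2 + 160r + 300.
Since p(-10) = 0, r = -10 is a root.
Factor out (r + 10): p(r) = (r + 10)·(r^2 + 13r + 30).
The quadratic factors as (r + 10)·(r + 3).
Eigenvalues: -10, -10, -3.

-10, -10, -3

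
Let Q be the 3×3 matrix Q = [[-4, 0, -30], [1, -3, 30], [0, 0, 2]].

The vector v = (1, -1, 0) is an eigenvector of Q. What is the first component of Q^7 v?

First find the eigenvalue: Qv = (-4, 4, 0) = -4·(1, -1, 0), so λ = -4.
Then Q^7 v = λ^7·v = (-4)^7·(1, -1, 0) = -16384·(1, -1, 0) = (-16384, 16384, 0).

-16384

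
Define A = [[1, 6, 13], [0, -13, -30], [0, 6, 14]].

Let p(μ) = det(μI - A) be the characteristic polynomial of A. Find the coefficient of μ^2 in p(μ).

The coefficient of μ^2 of det(μI - A) is −trace(A).
trace(A) = (1) + (-13) + (14) = 2, so the coefficient is -2.

-2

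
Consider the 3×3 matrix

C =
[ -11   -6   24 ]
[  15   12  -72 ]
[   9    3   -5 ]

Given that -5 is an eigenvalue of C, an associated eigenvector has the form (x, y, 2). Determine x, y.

-4, 12

We need (C + 5I)v = 0.
C + 5I = [[-6, -6, 24], [15, 17, -72], [9, 3, 0]].
Row 1: (-6)·x + (-6)·y + (24)·2 = 0
Row 2: (15)·x + (17)·y + (-72)·2 = 0
Row 3: (9)·x + (3)·y + (0)·2 = 0
Solving gives x = -4, y = 12.
Check: C·(-4, 12, 2) = (20, -60, -10) = -5·(-4, 12, 2).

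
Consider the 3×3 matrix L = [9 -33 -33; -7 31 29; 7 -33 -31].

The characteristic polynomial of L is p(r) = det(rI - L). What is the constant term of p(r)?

p(r) = r^3 - 9r^2 - 4r + 36.
The constant term is 36.

36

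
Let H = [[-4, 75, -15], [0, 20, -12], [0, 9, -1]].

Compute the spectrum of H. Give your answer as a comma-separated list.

The characteristic polynomial is p(s) = det(sI - H).
Cofactor expansion gives p(s) = s^3 - 15s^2 + 12s + 352.
Since p(11) = 0, s = 11 is a root.
Dividing by (s - 11) leaves s^2 - 4s - 32.
The quadratic factors as (s + 4)·(s - 8).
Eigenvalues: -4, 8, 11.

-4, 8, 11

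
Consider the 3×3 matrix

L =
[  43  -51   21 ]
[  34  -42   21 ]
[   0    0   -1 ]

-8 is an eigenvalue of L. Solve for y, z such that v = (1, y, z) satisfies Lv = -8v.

We need (L + 8I)v = 0.
L + 8I = [[51, -51, 21], [34, -34, 21], [0, 0, 7]].
Row 1: (51)·1 + (-51)·y + (21)·z = 0
Row 2: (34)·1 + (-34)·y + (21)·z = 0
Row 3: (0)·1 + (0)·y + (7)·z = 0
Solving gives y = 1, z = 0.
Check: L·(1, 1, 0) = (-8, -8, 0) = -8·(1, 1, 0).

1, 0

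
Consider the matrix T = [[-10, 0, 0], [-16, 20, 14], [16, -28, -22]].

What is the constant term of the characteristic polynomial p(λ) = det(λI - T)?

-480

p(0) = det(0·I − T) = det(−T) = (−1)^3·det(T).
det(T) = 480, so p(0) = -480.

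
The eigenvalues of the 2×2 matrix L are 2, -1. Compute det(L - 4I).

10

If L has eigenvalues 2, -1, then L - 4I has eigenvalues -2, -5.
det(L - 4I) = (-2) · (-5) = 10.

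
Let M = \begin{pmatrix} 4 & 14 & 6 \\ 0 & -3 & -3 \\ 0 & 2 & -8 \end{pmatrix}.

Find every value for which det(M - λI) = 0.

-6, -5, 4

Set up det(sI - M) = 0.
Expanding along the first row, p(s) = s^3 + 7s^2 - 14s - 120.
Rational-root test: s = -5 gives p(-5) = 0.
Dividing by (s + 5) leaves s^2 + 2s - 24.
The quadratic factors as (s + 6)·(s - 4).
Eigenvalues: -6, -5, 4.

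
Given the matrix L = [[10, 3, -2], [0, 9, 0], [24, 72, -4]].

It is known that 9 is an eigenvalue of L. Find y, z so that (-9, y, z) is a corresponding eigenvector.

3, 0

We need (L - 9I)v = 0.
L - 9I = [[1, 3, -2], [0, 0, 0], [24, 72, -13]].
Row 1: (1)·-9 + (3)·y + (-2)·z = 0
Row 2: (0)·-9 + (0)·y + (0)·z = 0
Row 3: (24)·-9 + (72)·y + (-13)·z = 0
Solving gives y = 3, z = 0.
Check: L·(-9, 3, 0) = (-81, 27, 0) = 9·(-9, 3, 0).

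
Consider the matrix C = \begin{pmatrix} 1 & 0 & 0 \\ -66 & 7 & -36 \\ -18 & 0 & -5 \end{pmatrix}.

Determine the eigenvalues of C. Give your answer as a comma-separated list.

-5, 1, 7

The characteristic polynomial is p(s) = det(sI - C).
Expanding along the first row, p(s) = s^3 - 3s^2 - 33s + 35.
Rational-root test: s = 7 gives p(7) = 0.
Dividing by (s - 7) leaves s^2 + 4s - 5.
The quadratic factors as (s + 5)·(s - 1).
Eigenvalues: -5, 1, 7.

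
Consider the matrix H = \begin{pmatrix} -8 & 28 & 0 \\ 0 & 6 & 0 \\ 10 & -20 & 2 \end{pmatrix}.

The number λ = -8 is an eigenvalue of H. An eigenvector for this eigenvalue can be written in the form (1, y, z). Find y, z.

We need (H + 8I)v = 0.
H + 8I = [[0, 28, 0], [0, 14, 0], [10, -20, 10]].
Row 1: (0)·1 + (28)·y + (0)·z = 0
Row 2: (0)·1 + (14)·y + (0)·z = 0
Row 3: (10)·1 + (-20)·y + (10)·z = 0
Solving gives y = 0, z = -1.
Check: H·(1, 0, -1) = (-8, 0, 8) = -8·(1, 0, -1).

0, -1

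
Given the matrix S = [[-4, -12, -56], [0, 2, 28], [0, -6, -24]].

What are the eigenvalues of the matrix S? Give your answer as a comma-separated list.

Compute the characteristic polynomial p(λ) = det(λI - S).
Expanding the 3×3 determinant: p(λ) = λ^3 + 26λ^2 + 208λ + 480.
Try λ = -10: p(-10) = 0, so -10 is a root.
Factor out (λ + 10): p(λ) = (λ + 10)·(λ^2 + 16λ + 48).
The quadratic factors as (λ + 12)·(λ + 4).
Eigenvalues: -12, -10, -4.

-12, -10, -4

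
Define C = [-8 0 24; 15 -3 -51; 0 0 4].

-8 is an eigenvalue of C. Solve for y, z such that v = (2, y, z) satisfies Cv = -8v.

-6, 0

We need (C + 8I)v = 0.
C + 8I = [[0, 0, 24], [15, 5, -51], [0, 0, 12]].
Row 1: (0)·2 + (0)·y + (24)·z = 0
Row 2: (15)·2 + (5)·y + (-51)·z = 0
Row 3: (0)·2 + (0)·y + (12)·z = 0
Solving gives y = -6, z = 0.
Check: C·(2, -6, 0) = (-16, 48, 0) = -8·(2, -6, 0).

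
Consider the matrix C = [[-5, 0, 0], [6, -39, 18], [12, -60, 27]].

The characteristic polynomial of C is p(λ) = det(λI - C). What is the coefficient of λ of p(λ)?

87

p(λ) = λ^3 + 17λ^2 + 87λ + 135.
The coefficient of λ is 87.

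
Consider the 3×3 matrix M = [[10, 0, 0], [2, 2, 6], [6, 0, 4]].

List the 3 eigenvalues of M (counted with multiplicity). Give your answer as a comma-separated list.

2, 4, 10

The characteristic polynomial is p(λ) = det(λI - M).
Cofactor expansion gives p(λ) = λ^3 - 16λ^2 + 68λ - 80.
Rational-root test: λ = 4 gives p(4) = 0.
Factor out (λ - 4): p(λ) = (λ - 4)·(λ^2 - 12λ + 20).
The quadratic factors as (λ - 2)·(λ - 10).
Eigenvalues: 2, 4, 10.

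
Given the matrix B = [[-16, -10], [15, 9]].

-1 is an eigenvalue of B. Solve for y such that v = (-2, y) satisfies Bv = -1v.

3

We need (B + 1I)v = 0.
B + 1I = [[-15, -10], [15, 10]].
Row 1: (-15)·-2 + (-10)·y = 0
Row 2: (15)·-2 + (10)·y = 0
Solving gives y = 3.
Check: B·(-2, 3) = (2, -3) = -1·(-2, 3).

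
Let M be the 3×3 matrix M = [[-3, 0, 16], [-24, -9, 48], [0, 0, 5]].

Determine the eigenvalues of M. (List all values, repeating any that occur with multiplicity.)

-9, -3, 5

Set up det(tI - M) = 0.
Expanding along the first row, p(t) = t^3 + 7t^2 - 33t - 135.
Try t = -3: p(-3) = 0, so -3 is a root.
Factor out (t + 3): p(t) = (t + 3)·(t^2 + 4t - 45).
The quadratic factors as (t + 9)·(t - 5).
Eigenvalues: -9, -3, 5.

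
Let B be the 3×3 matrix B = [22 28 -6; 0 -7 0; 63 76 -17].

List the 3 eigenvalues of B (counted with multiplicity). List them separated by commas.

-7, 1, 4

The characteristic polynomial is p(λ) = det(λI - B).
Expanding along the first row, p(λ) = λ^3 + 2λ^2 - 31λ + 28.
Since p(4) = 0, λ = 4 is a root.
Dividing by (λ - 4) leaves λ^2 + 6λ - 7.
The quadratic factors as (λ + 7)·(λ - 1).
Eigenvalues: -7, 1, 4.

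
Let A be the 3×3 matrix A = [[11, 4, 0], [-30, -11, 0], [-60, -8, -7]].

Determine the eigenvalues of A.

Set up det(μI - A) = 0.
Expanding the 3×3 determinant: p(μ) = μ^3 + 7μ^2 - μ - 7.
Rational-root test: μ = -1 gives p(-1) = 0.
Dividing by (μ + 1) leaves μ^2 + 6μ - 7.
The quadratic factors as (μ + 7)·(μ - 1).
Eigenvalues: -7, -1, 1.

-7, -1, 1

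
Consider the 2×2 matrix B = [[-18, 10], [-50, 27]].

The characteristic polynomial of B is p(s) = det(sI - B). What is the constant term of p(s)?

14

p(s) = s^2 - 9s + 14.
The constant term is 14.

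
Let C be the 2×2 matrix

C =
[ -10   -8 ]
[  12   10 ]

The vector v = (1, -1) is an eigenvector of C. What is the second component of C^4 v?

First find the eigenvalue: Cv = (-2, 2) = -2·(1, -1), so λ = -2.
Then C^4 v = λ^4·v = (-2)^4·(1, -1) = 16·(1, -1) = (16, -16).

-16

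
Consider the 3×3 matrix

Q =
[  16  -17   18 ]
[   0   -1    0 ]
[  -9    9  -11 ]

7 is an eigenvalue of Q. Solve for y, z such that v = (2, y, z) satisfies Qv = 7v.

We need (Q - 7I)v = 0.
Q - 7I = [[9, -17, 18], [0, -8, 0], [-9, 9, -18]].
Row 1: (9)·2 + (-17)·y + (18)·z = 0
Row 2: (0)·2 + (-8)·y + (0)·z = 0
Row 3: (-9)·2 + (9)·y + (-18)·z = 0
Solving gives y = 0, z = -1.
Check: Q·(2, 0, -1) = (14, 0, -7) = 7·(2, 0, -1).

0, -1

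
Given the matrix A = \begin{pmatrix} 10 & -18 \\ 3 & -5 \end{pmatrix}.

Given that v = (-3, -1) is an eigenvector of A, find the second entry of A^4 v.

-256

First find the eigenvalue: Av = (-12, -4) = 4·(-3, -1), so λ = 4.
Then A^4 v = λ^4·v = 4^4·(-3, -1) = 256·(-3, -1) = (-768, -256).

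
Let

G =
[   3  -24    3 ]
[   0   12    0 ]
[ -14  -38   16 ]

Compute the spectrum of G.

9, 10, 12

The characteristic polynomial is p(s) = det(sI - G).
Expanding the 3×3 determinant: p(s) = s^3 - 31s^2 + 318s - 1080.
Since p(9) = 0, s = 9 is a root.
Factor out (s - 9): p(s) = (s - 9)·(s^2 - 22s + 120).
The quadratic factors as (s - 10)·(s - 12).
Eigenvalues: 9, 10, 12.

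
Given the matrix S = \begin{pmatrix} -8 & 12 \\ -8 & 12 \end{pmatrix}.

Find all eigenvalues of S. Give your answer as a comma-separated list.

det(S - λI) = (-8 - λ)(12 - λ) - (12)·(-8) = λ^2 - 4λ.
This factors as λ·(λ - 4) = 0.
Eigenvalues: 0, 4.

0, 4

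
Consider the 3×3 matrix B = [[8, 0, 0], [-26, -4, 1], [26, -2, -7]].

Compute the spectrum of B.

The characteristic polynomial is p(μ) = det(μI - B).
Cofactor expansion gives p(μ) = μ^3 + 3μ^2 - 58μ - 240.
Try μ = -6: p(-6) = 0, so -6 is a root.
Dividing by (μ + 6) leaves μ^2 - 3μ - 40.
The quadratic factors as (μ + 5)·(μ - 8).
Eigenvalues: -6, -5, 8.

-6, -5, 8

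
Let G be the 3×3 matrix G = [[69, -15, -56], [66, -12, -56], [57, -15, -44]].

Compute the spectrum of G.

The characteristic polynomial is p(μ) = det(μI - G).
Cofactor expansion gives p(μ) = μ^3 - 13μ^2 + 6μ + 72.
Try μ = -2: p(-2) = 0, so -2 is a root.
Dividing by (μ + 2) leaves μ^2 - 15μ + 36.
The quadratic factors as (μ - 3)·(μ - 12).
Eigenvalues: -2, 3, 12.

-2, 3, 12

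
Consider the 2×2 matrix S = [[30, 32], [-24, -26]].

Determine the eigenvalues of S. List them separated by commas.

det(S - sI) = (30 - s)(-26 - s) - (32)·(-24) = s^2 - 4s - 12.
This factors as (s + 2)·(s - 6) = 0.
Eigenvalues: -2, 6.

-2, 6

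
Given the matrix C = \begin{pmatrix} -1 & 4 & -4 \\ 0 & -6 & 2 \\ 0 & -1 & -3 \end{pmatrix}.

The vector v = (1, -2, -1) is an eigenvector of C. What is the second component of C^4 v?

-1250

First find the eigenvalue: Cv = (-5, 10, 5) = -5·(1, -2, -1), so λ = -5.
Then C^4 v = λ^4·v = (-5)^4·(1, -2, -1) = 625·(1, -2, -1) = (625, -1250, -625).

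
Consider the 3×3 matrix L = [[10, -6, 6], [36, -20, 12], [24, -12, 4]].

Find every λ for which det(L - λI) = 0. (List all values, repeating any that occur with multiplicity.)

Set up det(lambda·I - L) = 0.
Cofactor expansion gives p(lambda) = lambda^3 + 6·lambda^2 - 24·lambda - 64.
Rational-root test: lambda = -2 gives p(-2) = 0.
Dividing by (lambda + 2) leaves lambda^2 + 4·lambda - 32.
The quadratic factors as (lambda + 8)·(lambda - 4).
Eigenvalues: -8, -2, 4.

-8, -2, 4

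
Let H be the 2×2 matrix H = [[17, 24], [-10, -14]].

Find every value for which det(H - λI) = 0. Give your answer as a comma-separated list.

det(H - sI) = (17 - s)(-14 - s) - (24)·(-10) = s^2 - 3s + 2.
This factors as (s - 1)·(s - 2) = 0.
Eigenvalues: 1, 2.

1, 2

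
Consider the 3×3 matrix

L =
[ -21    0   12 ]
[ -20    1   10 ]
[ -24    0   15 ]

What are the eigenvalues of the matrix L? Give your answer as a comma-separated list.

Set up det(λI - L) = 0.
Cofactor expansion gives p(λ) = λ^3 + 5λ^2 - 33λ + 27.
Rational-root test: λ = 1 gives p(1) = 0.
Dividing by (λ - 1) leaves λ^2 + 6λ - 27.
The quadratic factors as (λ + 9)·(λ - 3).
Eigenvalues: -9, 1, 3.

-9, 1, 3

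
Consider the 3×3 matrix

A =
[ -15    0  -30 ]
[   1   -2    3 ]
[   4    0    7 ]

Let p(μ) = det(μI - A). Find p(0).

30

p(0) = det(0·I − A) = det(−A) = (−1)^3·det(A).
det(A) = -30, so p(0) = 30.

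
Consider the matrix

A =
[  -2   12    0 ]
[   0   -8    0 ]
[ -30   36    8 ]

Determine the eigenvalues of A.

-8, -2, 8

Compute the characteristic polynomial p(s) = det(sI - A).
Cofactor expansion gives p(s) = s^3 + 2s^2 - 64s - 128.
Rational-root test: s = -2 gives p(-2) = 0.
Factor out (s + 2): p(s) = (s + 2)·(s^2 - 64).
The quadratic factors as (s + 8)·(s - 8).
Eigenvalues: -8, -2, 8.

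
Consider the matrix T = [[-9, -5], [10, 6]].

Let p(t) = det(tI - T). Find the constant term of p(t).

p(t) = t^2 + 3t - 4.
The constant term is -4.

-4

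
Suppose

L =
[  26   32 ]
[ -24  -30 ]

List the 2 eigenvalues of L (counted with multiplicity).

-6, 2

det(L - λI) = (26 - λ)(-30 - λ) - (32)·(-24) = λ^2 + 4λ - 12.
This factors as (λ + 6)·(λ - 2) = 0.
Eigenvalues: -6, 2.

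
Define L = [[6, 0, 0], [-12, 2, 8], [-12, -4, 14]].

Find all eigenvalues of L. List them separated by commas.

6, 6, 10

Set up det(λI - L) = 0.
Expanding along the first row, p(λ) = λ^3 - 22λ^2 + 156λ - 360.
Since p(6) = 0, λ = 6 is a root.
Factor out (λ - 6): p(λ) = (λ - 6)·(λ^2 - 16λ + 60).
The quadratic factors as (λ - 6)·(λ - 10).
Eigenvalues: 6, 6, 10.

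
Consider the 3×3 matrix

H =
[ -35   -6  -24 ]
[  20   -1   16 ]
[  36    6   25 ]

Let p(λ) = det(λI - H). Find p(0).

p(0) = det(0·I − H) = det(−H) = (−1)^3·det(H).
det(H) = 35, so p(0) = -35.

-35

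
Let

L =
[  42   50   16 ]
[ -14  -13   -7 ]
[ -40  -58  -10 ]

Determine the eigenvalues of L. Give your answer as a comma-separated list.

1, 8, 10

Compute the characteristic polynomial p(lambda) = det(lambda·I - L).
Expanding along the first row, p(lambda) = lambda^3 - 19·lambda^2 + 98·lambda - 80.
Try lambda = 8: p(8) = 0, so 8 is a root.
Factor out (lambda - 8): p(lambda) = (lambda - 8)·(lambda^2 - 11·lambda + 10).
The quadratic factors as (lambda - 1)·(lambda - 10).
Eigenvalues: 1, 8, 10.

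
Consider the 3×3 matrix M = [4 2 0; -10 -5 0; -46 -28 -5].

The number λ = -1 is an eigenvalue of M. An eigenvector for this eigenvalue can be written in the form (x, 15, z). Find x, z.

We need (M + 1I)v = 0.
M + 1I = [[5, 2, 0], [-10, -4, 0], [-46, -28, -4]].
Row 1: (5)·x + (2)·15 + (0)·z = 0
Row 2: (-10)·x + (-4)·15 + (0)·z = 0
Row 3: (-46)·x + (-28)·15 + (-4)·z = 0
Solving gives x = -6, z = -36.
Check: M·(-6, 15, -36) = (6, -15, 36) = -1·(-6, 15, -36).

-6, -36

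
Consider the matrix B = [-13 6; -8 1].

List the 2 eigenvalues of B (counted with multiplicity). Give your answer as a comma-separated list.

det(B - sI) = (-13 - s)(1 - s) - (6)·(-8) = s^2 + 12s + 35.
This factors as (s + 7)·(s + 5) = 0.
Eigenvalues: -7, -5.

-7, -5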